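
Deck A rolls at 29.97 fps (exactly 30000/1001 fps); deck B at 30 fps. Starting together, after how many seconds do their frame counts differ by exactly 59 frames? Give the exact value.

59059/30 seconds

The gap grows by |30 − 30000/1001| = 30/1001 frames per second.
Time for a 59-frame gap: 59 ÷ (30/1001) = 59059/30 s.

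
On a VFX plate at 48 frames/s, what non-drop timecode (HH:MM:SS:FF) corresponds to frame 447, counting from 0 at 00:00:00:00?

447 ÷ 48 = 9 full seconds, remainder 15 frames.
9 s = 0 h 0 min 9 s.
Timecode: 00:00:09:15.

00:00:09:15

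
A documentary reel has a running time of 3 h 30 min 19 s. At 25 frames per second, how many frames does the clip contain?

3 h 30 min 19 s = 12619 s.
Frames = 12619 × 25 = 315475.

315475 frames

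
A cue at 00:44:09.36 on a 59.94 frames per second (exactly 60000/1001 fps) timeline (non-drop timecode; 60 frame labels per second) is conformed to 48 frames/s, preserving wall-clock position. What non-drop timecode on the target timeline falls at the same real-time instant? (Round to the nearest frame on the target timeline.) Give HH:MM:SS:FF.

Source frame index: (0×3600 + 44×60 + 9) × 60 + 36 = 158976.
Real time: 158976 / (60000/1001) = 1657656/625 s.
Target frame: (1657656/625) × (48) = 79567488/625 ≈ 127307.981 → 127308.
At 48 labels/s: frame 127308 → 00:44:12:12.

00:44:12:12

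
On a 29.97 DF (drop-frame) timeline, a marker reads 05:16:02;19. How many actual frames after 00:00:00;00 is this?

568309

Complete 10-minute blocks: 31, each 17982 frames → 557442.
Remaining 6 whole minutes in the current block: 1800 + 5 × 1798 = 10790 frames.
Within the current minute: 2 × 30 + 19 − 2 = 77 (labels ;00/;01 skipped at this minute). Total = 557442 + 10790 + 77 = 568309.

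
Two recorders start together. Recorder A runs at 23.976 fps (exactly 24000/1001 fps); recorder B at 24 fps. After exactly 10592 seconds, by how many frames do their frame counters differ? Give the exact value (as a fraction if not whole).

A emits 24000/1001 × 10592 = 254208000/1001 frames; B emits 24 × 10592 = 254208.
Difference = 254208/1001 frames (≈ 253.9540); B is ahead of A.

254208/1001 frames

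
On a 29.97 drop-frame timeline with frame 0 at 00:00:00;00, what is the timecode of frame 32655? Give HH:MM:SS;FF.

00:18:09;19

Ten DF minutes hold 17982 frames, so frame 32655 lies in block 1 (frames 17982–35963) with 14673 frames into that block.
The block's first minute is 1800 frames and the rest 1798 each; 14673 frames reaches minute 8, so 1 × 18 + 8 × 2 = 34 labels have been skipped so far.
Adding those back, label number 32655 + 34 = 32689 at 30 labels/s is 1089 s + 19 f = 0 h 18 min 9 s frame 19, i.e. 00:18:09;19.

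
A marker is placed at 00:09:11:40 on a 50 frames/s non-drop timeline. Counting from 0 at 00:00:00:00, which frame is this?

frame 27590

Total seconds to the label: (0 × 3600 + 9 × 60 + 11) = 551.
Frame index = 551 × 50 + 40 = 27590.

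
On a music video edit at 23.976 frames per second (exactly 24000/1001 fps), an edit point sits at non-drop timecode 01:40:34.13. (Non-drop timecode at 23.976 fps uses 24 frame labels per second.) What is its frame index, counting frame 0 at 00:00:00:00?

frame 144829

Total seconds to the label: (1 × 3600 + 40 × 60 + 34) = 6034.
Frame index = 6034 × 24 + 13 = 144829.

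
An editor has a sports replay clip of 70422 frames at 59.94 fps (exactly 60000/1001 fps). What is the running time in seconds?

1174.8737 seconds

Running time = 70422 / (60000/1001) = 1174.8737 s.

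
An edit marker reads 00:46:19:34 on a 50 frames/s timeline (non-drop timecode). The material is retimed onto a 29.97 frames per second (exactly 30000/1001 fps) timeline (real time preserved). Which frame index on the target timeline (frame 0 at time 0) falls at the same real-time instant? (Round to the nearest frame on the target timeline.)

frame 83307

Source frame index: (0×3600 + 46×60 + 19) × 50 + 34 = 138984.
Real time: 138984 / (50) = 69492/25 s.
Target frame: (69492/25) × (30000/1001) = 83390400/1001 ≈ 83307.093 → 83307.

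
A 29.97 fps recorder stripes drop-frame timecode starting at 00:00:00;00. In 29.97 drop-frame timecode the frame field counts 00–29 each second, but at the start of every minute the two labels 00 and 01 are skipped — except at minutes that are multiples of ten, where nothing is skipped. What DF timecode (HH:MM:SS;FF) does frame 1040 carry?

Ten DF minutes hold 17982 frames, so frame 1040 lies in block 0 (frames 0–17981) with 1040 frames into that block.
The block's first minute is 1800 frames and the rest 1798 each; 1040 frames reaches minute 0, so 0 × 18 + 0 × 2 = 0 labels have been skipped so far.
Adding those back, label number 1040 + 0 = 1040 at 30 labels/s is 34 s + 20 f = 0 h 0 min 34 s frame 20, i.e. 00:00:34;20.

00:00:34;20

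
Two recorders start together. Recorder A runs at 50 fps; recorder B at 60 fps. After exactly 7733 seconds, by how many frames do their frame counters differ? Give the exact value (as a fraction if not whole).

A emits 50 × 7733 = 386650 frames; B emits 60 × 7733 = 463980.
Difference = 77330 frames; B is ahead of A.

77330 frames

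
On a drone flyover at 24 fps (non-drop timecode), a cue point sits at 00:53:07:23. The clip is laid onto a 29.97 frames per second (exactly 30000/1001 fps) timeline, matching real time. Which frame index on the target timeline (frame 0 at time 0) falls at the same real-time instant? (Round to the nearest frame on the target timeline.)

Source frame index: (0×3600 + 53×60 + 7) × 24 + 23 = 76511.
Real time: 76511 / (24) = 76511/24 s.
Target frame: (76511/24) × (30000/1001) = 95638750/1001 ≈ 95543.207 → 95543.

frame 95543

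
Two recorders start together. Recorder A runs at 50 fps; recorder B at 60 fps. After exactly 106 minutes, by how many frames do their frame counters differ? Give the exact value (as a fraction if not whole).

106 min = 6360 s.
A emits 50 × 6360 = 318000 frames; B emits 60 × 6360 = 381600.
Difference = 63600 frames; B is ahead of A.

63600 frames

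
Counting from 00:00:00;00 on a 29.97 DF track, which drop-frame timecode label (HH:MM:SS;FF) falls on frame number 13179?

Each 10-minute DF block holds 10 × 60 × 30 − 9 × 2 = 17982 frames. 13179 ÷ 17982 → 0 full blocks, remainder 13179.
Within the partial block the first minute is 1800 frames and each further minute 1798, so 7 further minute boundaries passed. Total skipped labels = 18 × 0 + 2 × 7 = 14.
Non-drop label index = 13179 + 14 = 13193; at 30 labels/s that is 00:07:19:23, i.e. DF 00:07:19;23.

00:07:19;23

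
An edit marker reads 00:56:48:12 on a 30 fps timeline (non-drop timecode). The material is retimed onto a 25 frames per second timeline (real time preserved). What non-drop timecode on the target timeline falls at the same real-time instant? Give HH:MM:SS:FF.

Source frame index: (0×3600 + 56×60 + 48) × 30 + 12 = 102252.
Real time: 102252 / (30) = 17042/5 s.
Target frame: (17042/5) × (25) = 85210.
At 25 labels/s: frame 85210 → 00:56:48:10.

00:56:48:10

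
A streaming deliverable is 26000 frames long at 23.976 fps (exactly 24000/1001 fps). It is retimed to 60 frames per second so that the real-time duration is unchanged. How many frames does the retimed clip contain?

Target frames = source frames × (target rate / source rate) = 26000 × (60)/(24000/1001) = 26000 × 1001/400 = 65065.

65065 frames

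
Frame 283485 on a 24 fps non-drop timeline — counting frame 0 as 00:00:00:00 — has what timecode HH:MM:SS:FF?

03:16:51:21

283485 ÷ 24 = 11811 full seconds, remainder 21 frames.
11811 s = 3 h 16 min 51 s.
Timecode: 03:16:51:21.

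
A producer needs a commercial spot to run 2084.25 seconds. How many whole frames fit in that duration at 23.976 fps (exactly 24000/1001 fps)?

49972 frames

Frames = 2084.25 × 24000/1001 = 7146000/143 ≈ 49972.0280.
Complete frames: 49972.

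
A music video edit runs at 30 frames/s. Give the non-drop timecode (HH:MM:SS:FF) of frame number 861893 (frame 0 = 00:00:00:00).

07:58:49:23

861893 ÷ 30 = 28729 full seconds, remainder 23 frames.
28729 s = 7 h 58 min 49 s.
Timecode: 07:58:49:23.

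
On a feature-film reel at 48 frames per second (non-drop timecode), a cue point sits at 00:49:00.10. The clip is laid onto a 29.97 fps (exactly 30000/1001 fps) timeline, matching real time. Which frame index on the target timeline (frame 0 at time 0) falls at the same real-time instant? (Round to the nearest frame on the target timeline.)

frame 88118

Source frame index: (0×3600 + 49×60 + 0) × 48 + 10 = 141130.
Real time: 141130 / (48) = 70565/24 s.
Target frame: (70565/24) × (30000/1001) = 8018750/91 ≈ 88118.132 → 88118.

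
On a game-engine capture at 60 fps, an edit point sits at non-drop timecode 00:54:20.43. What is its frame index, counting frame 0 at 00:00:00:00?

frame 195643

Total seconds to the label: (0 × 3600 + 54 × 60 + 20) = 3260.
Frame index = 3260 × 60 + 43 = 195643.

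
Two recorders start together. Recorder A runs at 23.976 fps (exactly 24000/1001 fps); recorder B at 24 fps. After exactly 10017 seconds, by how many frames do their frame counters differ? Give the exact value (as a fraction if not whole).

34344/143 frames

A emits 24000/1001 × 10017 = 34344000/143 frames; B emits 24 × 10017 = 240408.
Difference = 34344/143 frames (≈ 240.1678); B is ahead of A.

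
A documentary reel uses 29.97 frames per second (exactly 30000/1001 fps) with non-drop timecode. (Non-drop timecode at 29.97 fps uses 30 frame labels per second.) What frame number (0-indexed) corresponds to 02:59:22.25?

322885

Total seconds to the label: (2 × 3600 + 59 × 60 + 22) = 10762.
Frame index = 10762 × 30 + 25 = 322885.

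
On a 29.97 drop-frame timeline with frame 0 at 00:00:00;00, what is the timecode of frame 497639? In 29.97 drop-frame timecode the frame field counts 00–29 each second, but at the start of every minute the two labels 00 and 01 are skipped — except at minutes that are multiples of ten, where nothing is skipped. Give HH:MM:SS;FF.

Each 10-minute DF block holds 10 × 60 × 30 − 9 × 2 = 17982 frames. 497639 ÷ 17982 → 27 full blocks, remainder 12125.
Within the partial block the first minute is 1800 frames and each further minute 1798, so 6 further minute boundaries passed. Total skipped labels = 18 × 27 + 2 × 6 = 498.
Non-drop label index = 497639 + 498 = 498137; at 30 labels/s that is 04:36:44:17, i.e. DF 04:36:44;17.

04:36:44;17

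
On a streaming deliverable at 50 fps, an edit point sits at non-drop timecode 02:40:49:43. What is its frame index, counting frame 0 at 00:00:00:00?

Total seconds to the label: (2 × 3600 + 40 × 60 + 49) = 9649.
Frame index = 9649 × 50 + 43 = 482493.

482493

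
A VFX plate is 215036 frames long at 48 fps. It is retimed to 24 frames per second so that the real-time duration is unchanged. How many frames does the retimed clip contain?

107518 frames

Target frames = source frames × (target rate / source rate) = 215036 × (24)/(48) = 215036 × 1/2 = 107518.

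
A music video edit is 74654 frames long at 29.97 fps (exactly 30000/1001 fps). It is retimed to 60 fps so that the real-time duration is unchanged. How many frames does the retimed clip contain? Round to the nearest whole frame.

149457 frames

Frames at target rate = 74654 × (60) / (30000/1001) = 37364327/250 ≈ 149457.308.
Nearest whole frame: 149457.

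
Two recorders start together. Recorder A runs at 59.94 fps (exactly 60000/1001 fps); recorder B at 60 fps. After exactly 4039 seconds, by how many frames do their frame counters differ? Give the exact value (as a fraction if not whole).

34620/143 frames

A emits 60000/1001 × 4039 = 34620000/143 frames; B emits 60 × 4039 = 242340.
Difference = 34620/143 frames (≈ 242.0979); B is ahead of A.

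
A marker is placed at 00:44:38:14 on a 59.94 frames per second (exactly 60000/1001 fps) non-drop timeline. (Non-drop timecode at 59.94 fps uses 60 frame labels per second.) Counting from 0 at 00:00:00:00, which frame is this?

Total seconds to the label: (0 × 3600 + 44 × 60 + 38) = 2678.
Frame index = 2678 × 60 + 14 = 160694.

160694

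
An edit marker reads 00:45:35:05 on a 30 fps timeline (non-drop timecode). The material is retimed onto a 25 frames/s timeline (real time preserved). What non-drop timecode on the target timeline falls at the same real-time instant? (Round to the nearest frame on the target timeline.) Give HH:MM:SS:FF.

00:45:35:04

Source frame index: (0×3600 + 45×60 + 35) × 30 + 5 = 82055.
Real time: 82055 / (30) = 16411/6 s.
Target frame: (16411/6) × (25) = 410275/6 ≈ 68379.167 → 68379.
At 25 labels/s: frame 68379 → 00:45:35:04.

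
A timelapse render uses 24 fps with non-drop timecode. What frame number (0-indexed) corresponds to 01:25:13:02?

Total seconds to the label: (1 × 3600 + 25 × 60 + 13) = 5113.
Frame index = 5113 × 24 + 2 = 122714.

122714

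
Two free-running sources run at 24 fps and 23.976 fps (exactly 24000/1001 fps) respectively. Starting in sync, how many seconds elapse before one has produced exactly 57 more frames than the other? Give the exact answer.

The gap grows by |24000/1001 − 24| = 24/1001 frames per second.
Time for a 57-frame gap: 57 ÷ (24/1001) = 2377.375 s.

2377.375 seconds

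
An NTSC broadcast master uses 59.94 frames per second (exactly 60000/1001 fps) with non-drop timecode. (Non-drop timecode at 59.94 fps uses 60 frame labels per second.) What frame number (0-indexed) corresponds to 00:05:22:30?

Total seconds to the label: (0 × 3600 + 5 × 60 + 22) = 322.
Frame index = 322 × 60 + 30 = 19350.

frame 19350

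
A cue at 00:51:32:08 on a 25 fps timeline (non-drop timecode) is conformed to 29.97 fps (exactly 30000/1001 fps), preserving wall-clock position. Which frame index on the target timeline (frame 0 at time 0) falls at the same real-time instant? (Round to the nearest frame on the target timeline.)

frame 92677

Source frame index: (0×3600 + 51×60 + 32) × 25 + 8 = 77308.
Real time: 77308 / (25) = 77308/25 s.
Target frame: (77308/25) × (30000/1001) = 1204800/13 ≈ 92676.923 → 92677.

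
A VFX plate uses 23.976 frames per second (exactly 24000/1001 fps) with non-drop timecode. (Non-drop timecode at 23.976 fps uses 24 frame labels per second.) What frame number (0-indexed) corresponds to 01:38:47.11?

Total seconds to the label: (1 × 3600 + 38 × 60 + 47) = 5927.
Frame index = 5927 × 24 + 11 = 142259.

frame 142259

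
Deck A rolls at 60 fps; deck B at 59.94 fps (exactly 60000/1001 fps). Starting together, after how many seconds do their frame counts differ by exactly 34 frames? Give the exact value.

The gap grows by |60000/1001 − 60| = 60/1001 frames per second.
Time for a 34-frame gap: 34 ÷ (60/1001) = 17017/30 s.

17017/30 seconds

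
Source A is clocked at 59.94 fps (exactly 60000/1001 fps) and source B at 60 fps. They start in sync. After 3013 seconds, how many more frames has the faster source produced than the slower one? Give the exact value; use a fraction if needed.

A emits 60000/1001 × 3013 = 180780000/1001 frames; B emits 60 × 3013 = 180780.
Difference = 180780/1001 frames (≈ 180.5994); B is ahead of A.

180780/1001 frames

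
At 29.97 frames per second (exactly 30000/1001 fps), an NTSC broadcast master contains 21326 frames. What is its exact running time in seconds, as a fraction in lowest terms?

Running time = 21326 ÷ (30000/1001) = 21326 × 1001/30000 = 10673663/15000 s.

10673663/15000 seconds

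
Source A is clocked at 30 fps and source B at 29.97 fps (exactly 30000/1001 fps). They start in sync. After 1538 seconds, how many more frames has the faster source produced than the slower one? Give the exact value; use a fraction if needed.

A emits 30 × 1538 = 46140 frames; B emits 30000/1001 × 1538 = 46140000/1001.
Difference = 46140/1001 frames (≈ 46.0939); B is behind A.

46140/1001 frames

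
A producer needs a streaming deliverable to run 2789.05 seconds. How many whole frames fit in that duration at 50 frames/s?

Frames = 2789.05 × 50 = 278905/2 ≈ 139452.5000.
Complete frames: 139452.

139452 frames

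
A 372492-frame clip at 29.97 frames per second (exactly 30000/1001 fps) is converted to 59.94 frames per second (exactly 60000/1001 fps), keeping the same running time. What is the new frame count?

744984 frames

Frames at target rate = 372492 × (60000/1001) / (30000/1001) = 744984.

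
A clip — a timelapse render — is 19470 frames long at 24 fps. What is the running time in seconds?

Running time = 19470 / (24) = 811.25 s.

811.25 seconds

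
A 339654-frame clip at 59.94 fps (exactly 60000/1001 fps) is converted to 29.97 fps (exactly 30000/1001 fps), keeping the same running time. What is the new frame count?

169827 frames

Target frames = source frames × (target rate / source rate) = 339654 × (30000/1001)/(60000/1001) = 339654 × 1/2 = 169827.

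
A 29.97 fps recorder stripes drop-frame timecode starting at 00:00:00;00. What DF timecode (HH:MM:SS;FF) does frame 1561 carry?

Ten DF minutes hold 17982 frames, so frame 1561 lies in block 0 (frames 0–17981) with 1561 frames into that block.
The block's first minute is 1800 frames and the rest 1798 each; 1561 frames reaches minute 0, so 0 × 18 + 0 × 2 = 0 labels have been skipped so far.
Adding those back, label number 1561 + 0 = 1561 at 30 labels/s is 52 s + 1 f = 0 h 0 min 52 s frame 1, i.e. 00:00:52;01.

00:00:52;01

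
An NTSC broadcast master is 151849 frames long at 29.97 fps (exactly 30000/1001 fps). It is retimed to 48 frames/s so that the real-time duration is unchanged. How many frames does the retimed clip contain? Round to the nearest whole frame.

Frames at target rate = 151849 × (48) / (30000/1001) = 152000849/625 ≈ 243201.358.
Nearest whole frame: 243201.

243201 frames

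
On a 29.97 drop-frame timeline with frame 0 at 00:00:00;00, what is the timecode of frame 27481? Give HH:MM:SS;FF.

00:15:16;29

Ten DF minutes hold 17982 frames, so frame 27481 lies in block 1 (frames 17982–35963) with 9499 frames into that block.
The block's first minute is 1800 frames and the rest 1798 each; 9499 frames reaches minute 5, so 1 × 18 + 5 × 2 = 28 labels have been skipped so far.
Adding those back, label number 27481 + 28 = 27509 at 30 labels/s is 916 s + 29 f = 0 h 15 min 16 s frame 29, i.e. 00:15:16;29.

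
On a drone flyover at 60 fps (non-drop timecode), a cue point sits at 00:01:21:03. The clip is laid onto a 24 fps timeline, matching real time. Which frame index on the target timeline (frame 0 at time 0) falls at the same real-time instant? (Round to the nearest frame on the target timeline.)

frame 1945

Source frame index: (0×3600 + 1×60 + 21) × 60 + 3 = 4863.
Real time: 4863 / (60) = 1621/20 s.
Target frame: (1621/20) × (24) = 9726/5 ≈ 1945.200 → 1945.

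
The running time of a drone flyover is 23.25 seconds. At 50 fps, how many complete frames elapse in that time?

Frames = 23.25 × 50 = 2325/2 ≈ 1162.5000.
Complete frames: 1162.

1162 frames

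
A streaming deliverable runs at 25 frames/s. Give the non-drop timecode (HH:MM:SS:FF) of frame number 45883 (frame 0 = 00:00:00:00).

45883 ÷ 25 = 1835 full seconds, remainder 8 frames.
1835 s = 0 h 30 min 35 s.
Timecode: 00:30:35:08.

00:30:35:08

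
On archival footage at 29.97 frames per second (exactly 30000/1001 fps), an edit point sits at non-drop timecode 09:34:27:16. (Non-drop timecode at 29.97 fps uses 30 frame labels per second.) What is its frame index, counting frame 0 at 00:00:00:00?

frame 1034026

Total seconds to the label: (9 × 3600 + 34 × 60 + 27) = 34467.
Frame index = 34467 × 30 + 16 = 1034026.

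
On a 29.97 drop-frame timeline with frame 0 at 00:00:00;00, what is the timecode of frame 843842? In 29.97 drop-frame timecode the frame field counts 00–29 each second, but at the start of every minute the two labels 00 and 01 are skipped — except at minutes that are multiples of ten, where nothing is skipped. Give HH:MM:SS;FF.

07:49:16;08

Ten DF minutes hold 17982 frames, so frame 843842 lies in block 46 (frames 827172–845153) with 16670 frames into that block.
The block's first minute is 1800 frames and the rest 1798 each; 16670 frames reaches minute 9, so 46 × 18 + 9 × 2 = 846 labels have been skipped so far.
Adding those back, label number 843842 + 846 = 844688 at 30 labels/s is 28156 s + 8 f = 7 h 49 min 16 s frame 8, i.e. 07:49:16;08.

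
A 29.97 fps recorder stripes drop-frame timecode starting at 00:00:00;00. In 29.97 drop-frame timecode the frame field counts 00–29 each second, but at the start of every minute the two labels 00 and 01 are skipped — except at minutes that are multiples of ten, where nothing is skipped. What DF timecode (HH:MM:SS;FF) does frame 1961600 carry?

Ten DF minutes hold 17982 frames, so frame 1961600 lies in block 109 (frames 1960038–1978019) with 1562 frames into that block.
The block's first minute is 1800 frames and the rest 1798 each; 1562 frames reaches minute 0, so 109 × 18 + 0 × 2 = 1962 labels have been skipped so far.
Adding those back, label number 1961600 + 1962 = 1963562 at 30 labels/s is 65452 s + 2 f = 18 h 10 min 52 s frame 2, i.e. 18:10:52;02.

18:10:52;02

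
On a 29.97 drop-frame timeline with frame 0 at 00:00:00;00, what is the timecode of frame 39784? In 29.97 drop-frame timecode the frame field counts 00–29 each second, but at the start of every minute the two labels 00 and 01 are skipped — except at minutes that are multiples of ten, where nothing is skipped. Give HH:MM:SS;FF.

Each 10-minute DF block holds 10 × 60 × 30 − 9 × 2 = 17982 frames. 39784 ÷ 17982 → 2 full blocks, remainder 3820.
Within the partial block the first minute is 1800 frames and each further minute 1798, so 2 further minute boundaries passed. Total skipped labels = 18 × 2 + 2 × 2 = 40.
Non-drop label index = 39784 + 40 = 39824; at 30 labels/s that is 00:22:07:14, i.e. DF 00:22:07;14.

00:22:07;14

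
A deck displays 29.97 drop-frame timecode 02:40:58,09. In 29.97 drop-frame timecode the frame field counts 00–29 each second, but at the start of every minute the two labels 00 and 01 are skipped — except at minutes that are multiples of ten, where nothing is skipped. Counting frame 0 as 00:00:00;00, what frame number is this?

289461

Complete 10-minute blocks: 16, each 17982 frames → 287712.
Remaining 0 whole minutes in the current block: 0 frames.
Within the current minute: 58 × 30 + 9 = 1749. Total = 287712 + 0 + 1749 = 289461.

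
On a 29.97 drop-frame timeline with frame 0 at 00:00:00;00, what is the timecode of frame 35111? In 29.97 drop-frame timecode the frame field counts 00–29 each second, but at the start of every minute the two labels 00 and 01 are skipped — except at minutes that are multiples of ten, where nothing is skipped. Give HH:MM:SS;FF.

00:19:31;17

Each 10-minute DF block holds 10 × 60 × 30 − 9 × 2 = 17982 frames. 35111 ÷ 17982 → 1 full block, remainder 17129.
Within the partial block the first minute is 1800 frames and each further minute 1798, so 9 further minute boundaries passed. Total skipped labels = 18 × 1 + 2 × 9 = 36.
Non-drop label index = 35111 + 36 = 35147; at 30 labels/s that is 00:19:31:17, i.e. DF 00:19:31;17.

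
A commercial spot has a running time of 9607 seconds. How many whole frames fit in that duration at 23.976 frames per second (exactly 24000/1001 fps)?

Frames = 9607 × 24000/1001 = 17736000/77 ≈ 230337.6623.
Complete frames: 230337.

230337 frames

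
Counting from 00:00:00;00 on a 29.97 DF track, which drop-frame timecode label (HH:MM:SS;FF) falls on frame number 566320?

Each 10-minute DF block holds 10 × 60 × 30 − 9 × 2 = 17982 frames. 566320 ÷ 17982 → 31 full blocks, remainder 8878.
Within the partial block the first minute is 1800 frames and each further minute 1798, so 4 further minute boundaries passed. Total skipped labels = 18 × 31 + 2 × 4 = 566.
Non-drop label index = 566320 + 566 = 566886; at 30 labels/s that is 05:14:56:06, i.e. DF 05:14:56;06.

05:14:56;06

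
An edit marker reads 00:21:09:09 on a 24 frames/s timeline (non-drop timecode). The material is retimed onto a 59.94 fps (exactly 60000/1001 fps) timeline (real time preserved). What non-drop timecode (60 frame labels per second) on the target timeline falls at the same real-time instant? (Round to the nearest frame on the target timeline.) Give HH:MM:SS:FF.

Source frame index: (0×3600 + 21×60 + 9) × 24 + 9 = 30465.
Real time: 30465 / (24) = 10155/8 s.
Target frame: (10155/8) × (60000/1001) = 76162500/1001 ≈ 76086.414 → 76086.
At 60 labels/s: frame 76086 → 00:21:08:06.

00:21:08:06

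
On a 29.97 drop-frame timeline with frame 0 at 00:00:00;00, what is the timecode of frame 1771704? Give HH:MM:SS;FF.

16:25:15;28

Ten DF minutes hold 17982 frames, so frame 1771704 lies in block 98 (frames 1762236–1780217) with 9468 frames into that block.
The block's first minute is 1800 frames and the rest 1798 each; 9468 frames reaches minute 5, so 98 × 18 + 5 × 2 = 1774 labels have been skipped so far.
Adding those back, label number 1771704 + 1774 = 1773478 at 30 labels/s is 59115 s + 28 f = 16 h 25 min 15 s frame 28, i.e. 16:25:15;28.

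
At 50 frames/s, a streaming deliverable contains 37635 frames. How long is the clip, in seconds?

752.7 seconds

Running time = 37635 / (50) = 752.7 s.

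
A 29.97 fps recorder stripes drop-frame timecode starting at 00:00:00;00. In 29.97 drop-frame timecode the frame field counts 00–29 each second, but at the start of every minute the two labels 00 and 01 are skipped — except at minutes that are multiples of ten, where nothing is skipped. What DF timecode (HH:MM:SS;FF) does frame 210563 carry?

01:57:05;25

Each 10-minute DF block holds 10 × 60 × 30 − 9 × 2 = 17982 frames. 210563 ÷ 17982 → 11 full blocks, remainder 12761.
Within the partial block the first minute is 1800 frames and each further minute 1798, so 7 further minute boundaries passed. Total skipped labels = 18 × 11 + 2 × 7 = 212.
Non-drop label index = 210563 + 212 = 210775; at 30 labels/s that is 01:57:05:25, i.e. DF 01:57:05;25.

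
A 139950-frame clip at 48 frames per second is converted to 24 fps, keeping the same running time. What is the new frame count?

Target frames = source frames × (target rate / source rate) = 139950 × (24)/(48) = 139950 × 1/2 = 69975.

69975 frames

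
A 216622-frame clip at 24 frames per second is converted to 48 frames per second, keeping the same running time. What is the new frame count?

Target frames = source frames × (target rate / source rate) = 216622 × (48)/(24) = 216622 × 2 = 433244.

433244 frames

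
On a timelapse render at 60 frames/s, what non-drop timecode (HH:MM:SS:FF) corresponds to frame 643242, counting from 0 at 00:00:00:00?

643242 ÷ 60 = 10720 full seconds, remainder 42 frames.
10720 s = 2 h 58 min 40 s.
Timecode: 02:58:40:42.

02:58:40:42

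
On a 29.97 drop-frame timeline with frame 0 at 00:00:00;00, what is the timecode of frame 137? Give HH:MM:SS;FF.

00:00:04;17

Each 10-minute DF block holds 10 × 60 × 30 − 9 × 2 = 17982 frames. 137 ÷ 17982 → 0 full blocks, remainder 137.
Within the partial block the first minute is 1800 frames and each further minute 1798, so 0 further minute boundaries passed. Total skipped labels = 18 × 0 + 2 × 0 = 0.
Non-drop label index = 137 + 0 = 137; at 30 labels/s that is 00:00:04:17, i.e. DF 00:00:04;17.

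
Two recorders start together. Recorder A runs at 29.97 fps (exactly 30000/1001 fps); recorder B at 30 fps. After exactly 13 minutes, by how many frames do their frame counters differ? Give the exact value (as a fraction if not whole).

13 min = 780 s.
A emits 30000/1001 × 780 = 1800000/77 frames; B emits 30 × 780 = 23400.
Difference = 1800/77 frames (≈ 23.3766); B is ahead of A.

1800/77 frames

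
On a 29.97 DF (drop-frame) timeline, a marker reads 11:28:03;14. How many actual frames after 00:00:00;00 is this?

1237264

As if non-drop at 30 labels/s: (11 × 3600 + 28 × 60 + 3) × 30 + 14 = 1238504.
Minute boundaries passed: 688; those not divisible by 10: 688 − 68 = 620; dropped labels = 2 × 620 = 1240.
Actual frame index = 1238504 − 1240 = 1237264.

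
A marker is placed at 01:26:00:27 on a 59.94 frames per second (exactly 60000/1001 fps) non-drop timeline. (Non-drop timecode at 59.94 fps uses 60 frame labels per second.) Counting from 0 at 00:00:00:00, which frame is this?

Total seconds to the label: (1 × 3600 + 26 × 60 + 0) = 5160.
Frame index = 5160 × 60 + 27 = 309627.

309627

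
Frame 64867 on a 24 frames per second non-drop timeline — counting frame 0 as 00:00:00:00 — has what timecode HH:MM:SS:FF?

00:45:02:19

64867 ÷ 24 = 2702 full seconds, remainder 19 frames.
2702 s = 0 h 45 min 2 s.
Timecode: 00:45:02:19.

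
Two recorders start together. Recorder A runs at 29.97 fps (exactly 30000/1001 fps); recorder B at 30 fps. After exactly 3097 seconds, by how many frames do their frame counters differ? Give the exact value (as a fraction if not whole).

A emits 30000/1001 × 3097 = 92910000/1001 frames; B emits 30 × 3097 = 92910.
Difference = 92910/1001 frames (≈ 92.8172); B is ahead of A.

92910/1001 frames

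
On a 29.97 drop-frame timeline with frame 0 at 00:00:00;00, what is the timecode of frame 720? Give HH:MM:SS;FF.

00:00:24;00

Ten DF minutes hold 17982 frames, so frame 720 lies in block 0 (frames 0–17981) with 720 frames into that block.
The block's first minute is 1800 frames and the rest 1798 each; 720 frames reaches minute 0, so 0 × 18 + 0 × 2 = 0 labels have been skipped so far.
Adding those back, label number 720 + 0 = 720 at 30 labels/s is 24 s + 0 f = 0 h 0 min 24 s frame 0, i.e. 00:00:24;00.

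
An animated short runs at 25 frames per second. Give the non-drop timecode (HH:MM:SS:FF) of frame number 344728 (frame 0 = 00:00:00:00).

344728 ÷ 25 = 13789 full seconds, remainder 3 frames.
13789 s = 3 h 49 min 49 s.
Timecode: 03:49:49:03.

03:49:49:03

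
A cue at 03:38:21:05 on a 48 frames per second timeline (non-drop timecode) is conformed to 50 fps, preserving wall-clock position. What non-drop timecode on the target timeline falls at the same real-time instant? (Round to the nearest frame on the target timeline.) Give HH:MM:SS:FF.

03:38:21:05

Source frame index: (3×3600 + 38×60 + 21) × 48 + 5 = 628853.
Real time: 628853 / (48) = 628853/48 s.
Target frame: (628853/48) × (50) = 15721325/24 ≈ 655055.208 → 655055.
At 50 labels/s: frame 655055 → 03:38:21:05.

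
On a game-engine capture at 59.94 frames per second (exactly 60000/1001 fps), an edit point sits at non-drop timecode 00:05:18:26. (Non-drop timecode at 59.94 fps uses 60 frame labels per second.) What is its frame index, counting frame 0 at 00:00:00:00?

19106

Total seconds to the label: (0 × 3600 + 5 × 60 + 18) = 318.
Frame index = 318 × 60 + 26 = 19106.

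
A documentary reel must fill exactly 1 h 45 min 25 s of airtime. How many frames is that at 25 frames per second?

1 h 45 min 25 s = 6325 s.
Frames = 6325 × 25 = 158125.

158125 frames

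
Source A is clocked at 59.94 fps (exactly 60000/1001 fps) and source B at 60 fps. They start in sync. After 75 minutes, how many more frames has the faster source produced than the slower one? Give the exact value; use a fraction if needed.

270000/1001 frames

75 min = 4500 s.
A emits 60000/1001 × 4500 = 270000000/1001 frames; B emits 60 × 4500 = 270000.
Difference = 270000/1001 frames (≈ 269.7303); B is ahead of A.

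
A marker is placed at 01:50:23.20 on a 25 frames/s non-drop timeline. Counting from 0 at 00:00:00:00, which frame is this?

frame 165595

Total seconds to the label: (1 × 3600 + 50 × 60 + 23) = 6623.
Frame index = 6623 × 25 + 20 = 165595.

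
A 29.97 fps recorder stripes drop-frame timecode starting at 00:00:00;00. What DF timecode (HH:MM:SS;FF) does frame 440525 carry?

04:04:58;25

Ten DF minutes hold 17982 frames, so frame 440525 lies in block 24 (frames 431568–449549) with 8957 frames into that block.
The block's first minute is 1800 frames and the rest 1798 each; 8957 frames reaches minute 4, so 24 × 18 + 4 × 2 = 440 labels have been skipped so far.
Adding those back, label number 440525 + 440 = 440965 at 30 labels/s is 14698 s + 25 f = 4 h 4 min 58 s frame 25, i.e. 04:04:58;25.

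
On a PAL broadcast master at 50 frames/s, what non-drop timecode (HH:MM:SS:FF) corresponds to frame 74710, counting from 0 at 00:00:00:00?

00:24:54:10

74710 ÷ 50 = 1494 full seconds, remainder 10 frames.
1494 s = 0 h 24 min 54 s.
Timecode: 00:24:54:10.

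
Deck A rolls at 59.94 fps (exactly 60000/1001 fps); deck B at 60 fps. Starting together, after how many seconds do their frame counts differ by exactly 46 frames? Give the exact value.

The gap grows by |60 − 60000/1001| = 60/1001 frames per second.
Time for a 46-frame gap: 46 ÷ (60/1001) = 23023/30 s.

23023/30 seconds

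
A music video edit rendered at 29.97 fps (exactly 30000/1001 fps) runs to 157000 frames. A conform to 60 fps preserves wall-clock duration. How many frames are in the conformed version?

314314 frames

Target frames = source frames × (target rate / source rate) = 157000 × (60)/(30000/1001) = 157000 × 1001/500 = 314314.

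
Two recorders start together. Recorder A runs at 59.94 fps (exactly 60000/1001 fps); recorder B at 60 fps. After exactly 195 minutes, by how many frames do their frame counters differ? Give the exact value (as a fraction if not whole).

54000/77 frames

195 min = 11700 s.
A emits 60000/1001 × 11700 = 54000000/77 frames; B emits 60 × 11700 = 702000.
Difference = 54000/77 frames (≈ 701.2987); B is ahead of A.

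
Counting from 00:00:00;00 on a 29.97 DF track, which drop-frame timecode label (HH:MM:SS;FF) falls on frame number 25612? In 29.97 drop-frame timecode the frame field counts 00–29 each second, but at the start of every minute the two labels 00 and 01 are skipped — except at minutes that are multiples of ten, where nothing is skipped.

00:14:14;18

Ten DF minutes hold 17982 frames, so frame 25612 lies in block 1 (frames 17982–35963) with 7630 frames into that block.
The block's first minute is 1800 frames and the rest 1798 each; 7630 frames reaches minute 4, so 1 × 18 + 4 × 2 = 26 labels have been skipped so far.
Adding those back, label number 25612 + 26 = 25638 at 30 labels/s is 854 s + 18 f = 0 h 14 min 14 s frame 18, i.e. 00:14:14;18.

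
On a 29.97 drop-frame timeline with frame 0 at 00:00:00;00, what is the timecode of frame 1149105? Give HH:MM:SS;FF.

Ten DF minutes hold 17982 frames, so frame 1149105 lies in block 63 (frames 1132866–1150847) with 16239 frames into that block.
The block's first minute is 1800 frames and the rest 1798 each; 16239 frames reaches minute 9, so 63 × 18 + 9 × 2 = 1152 labels have been skipped so far.
Adding those back, label number 1149105 + 1152 = 1150257 at 30 labels/s is 38341 s + 27 f = 10 h 39 min 1 s frame 27, i.e. 10:39:01;27.

10:39:01;27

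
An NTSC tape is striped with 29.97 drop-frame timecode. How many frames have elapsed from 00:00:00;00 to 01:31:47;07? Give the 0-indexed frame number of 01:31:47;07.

165053

As if non-drop at 30 labels/s: (1 × 3600 + 31 × 60 + 47) × 30 + 7 = 165217.
Minute boundaries passed: 91; those not divisible by 10: 91 − 9 = 82; dropped labels = 2 × 82 = 164.
Actual frame index = 165217 − 164 = 165053.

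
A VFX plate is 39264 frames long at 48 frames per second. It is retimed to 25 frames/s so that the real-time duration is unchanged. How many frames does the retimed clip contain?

Target frames = source frames × (target rate / source rate) = 39264 × (25)/(48) = 39264 × 25/48 = 20450.

20450 frames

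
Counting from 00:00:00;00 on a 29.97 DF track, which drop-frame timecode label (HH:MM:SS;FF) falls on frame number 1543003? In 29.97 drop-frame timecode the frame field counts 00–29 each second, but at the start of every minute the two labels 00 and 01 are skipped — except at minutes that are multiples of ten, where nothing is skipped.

14:18:04;29

Ten DF minutes hold 17982 frames, so frame 1543003 lies in block 85 (frames 1528470–1546451) with 14533 frames into that block.
The block's first minute is 1800 frames and the rest 1798 each; 14533 frames reaches minute 8, so 85 × 18 + 8 × 2 = 1546 labels have been skipped so far.
Adding those back, label number 1543003 + 1546 = 1544549 at 30 labels/s is 51484 s + 29 f = 14 h 18 min 4 s frame 29, i.e. 14:18:04;29.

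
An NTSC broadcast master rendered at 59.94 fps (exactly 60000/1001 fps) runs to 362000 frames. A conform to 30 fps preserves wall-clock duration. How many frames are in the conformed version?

181181 frames

Target frames = source frames × (target rate / source rate) = 362000 × (30)/(60000/1001) = 362000 × 1001/2000 = 181181.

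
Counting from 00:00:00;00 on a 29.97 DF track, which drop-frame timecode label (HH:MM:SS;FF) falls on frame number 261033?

02:25:09;25

Each 10-minute DF block holds 10 × 60 × 30 − 9 × 2 = 17982 frames. 261033 ÷ 17982 → 14 full blocks, remainder 9285.
Within the partial block the first minute is 1800 frames and each further minute 1798, so 5 further minute boundaries passed. Total skipped labels = 18 × 14 + 2 × 5 = 262.
Non-drop label index = 261033 + 262 = 261295; at 30 labels/s that is 02:25:09:25, i.e. DF 02:25:09;25.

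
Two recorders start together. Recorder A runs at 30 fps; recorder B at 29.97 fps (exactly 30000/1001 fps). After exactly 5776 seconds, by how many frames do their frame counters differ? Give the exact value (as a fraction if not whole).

A emits 30 × 5776 = 173280 frames; B emits 30000/1001 × 5776 = 173280000/1001.
Difference = 173280/1001 frames (≈ 173.1069); B is behind A.

173280/1001 frames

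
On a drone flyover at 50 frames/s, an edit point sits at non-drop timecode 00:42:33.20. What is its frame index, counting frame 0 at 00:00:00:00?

Total seconds to the label: (0 × 3600 + 42 × 60 + 33) = 2553.
Frame index = 2553 × 50 + 20 = 127670.

frame 127670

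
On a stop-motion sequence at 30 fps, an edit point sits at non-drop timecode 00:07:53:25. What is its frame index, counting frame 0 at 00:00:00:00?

frame 14215

Total seconds to the label: (0 × 3600 + 7 × 60 + 53) = 473.
Frame index = 473 × 30 + 25 = 14215.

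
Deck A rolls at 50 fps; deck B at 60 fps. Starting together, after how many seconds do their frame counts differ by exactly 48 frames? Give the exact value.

The gap grows by |60 − 50| = 10 frames per second.
Time for a 48-frame gap: 48 ÷ (10) = 4.8 s.

4.8 seconds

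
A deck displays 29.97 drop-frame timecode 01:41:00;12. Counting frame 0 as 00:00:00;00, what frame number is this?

Complete 10-minute blocks: 10, each 17982 frames → 179820.
Remaining 1 whole minute in the current block: 1800 + 0 × 1798 = 1800 frames.
Within the current minute: 0 × 30 + 12 − 2 = 10 (labels ;00/;01 skipped at this minute). Total = 179820 + 1800 + 10 = 181630.

181630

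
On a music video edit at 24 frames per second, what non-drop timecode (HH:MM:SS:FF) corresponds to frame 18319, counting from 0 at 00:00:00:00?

00:12:43:07

18319 ÷ 24 = 763 full seconds, remainder 7 frames.
763 s = 0 h 12 min 43 s.
Timecode: 00:12:43:07.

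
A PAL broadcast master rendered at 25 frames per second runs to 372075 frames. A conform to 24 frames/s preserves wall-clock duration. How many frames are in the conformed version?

Target frames = source frames × (target rate / source rate) = 372075 × (24)/(25) = 372075 × 24/25 = 357192.

357192 frames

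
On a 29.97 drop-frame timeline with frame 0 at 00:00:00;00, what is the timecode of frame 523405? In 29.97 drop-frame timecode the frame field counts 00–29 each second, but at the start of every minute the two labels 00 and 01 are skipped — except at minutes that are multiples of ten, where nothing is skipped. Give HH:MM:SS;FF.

Ten DF minutes hold 17982 frames, so frame 523405 lies in block 29 (frames 521478–539459) with 1927 frames into that block.
The block's first minute is 1800 frames and the rest 1798 each; 1927 frames reaches minute 1, so 29 × 18 + 1 × 2 = 524 labels have been skipped so far.
Adding those back, label number 523405 + 524 = 523929 at 30 labels/s is 17464 s + 9 f = 4 h 51 min 4 s frame 9, i.e. 04:51:04;09.

04:51:04;09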